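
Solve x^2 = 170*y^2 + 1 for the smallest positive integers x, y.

First expand sqrt(170) as a continued fraction. With x_i = (sqrt(170) + m_i)/d_i and (m_0, d_0) = (0, 1): a_0 = floor(sqrt(170)) = 13, since 13^2 = 169 <= 170 < 196 = 14^2.
Iterate m_{i+1} = d_i*a_i - m_i, d_{i+1} = (170 - m_{i+1}^2)/d_i, a_{i+1} = floor((a_0 + m_{i+1})/d_{i+1}):
  m_1 = 1*13 - 0 = 13, d_1 = (170 - 13^2)/1 = 1/1 = 1, a_1 = floor((13 + 13)/1) = 26.
  m_2 = 1*26 - 13 = 13, d_2 = (170 - 13^2)/1 = 1/1 = 1: (m_2, d_2) = (m_1, d_1) = (13, 1), so from here the quotient a_1 repeats; the period length is 1.
So sqrt(170) = [13; (26)] with period length k = 1.
k is odd, so (p_{k-1}, q_{k-1}) only solves x^2 - 170y^2 = -1 and the fundamental solution of x^2 - 170y^2 = 1 is (p_{2k-1}, q_{2k-1}) = (p_1, q_1); compute convergents through index 1, running through the period twice.
Convergents (p_i = a_i*p_{i-1} + p_{i-2}, q_i = a_i*q_{i-1} + q_{i-2} with p_{-2}=0, p_{-1}=1, q_{-2}=1, q_{-1}=0):
  i=0: a_0=13, p_0 = 13*1 + 0 = 13, q_0 = 13*0 + 1 = 1.
  i=1: a_1=26, p_1 = 26*13 + 1 = 339, q_1 = 26*1 + 0 = 26.
Indeed p_0^2 - 170*q_0^2 = 169 - 170 = -1, not +1.
Check: 339^2 - 170*26^2 = 114921 - 114920 = 1, so (x, y) = (339, 26) solves the equation, and by the theorem it is the least positive solution.

(x, y) = (339, 26)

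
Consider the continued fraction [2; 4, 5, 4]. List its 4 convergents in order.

Using the convergent recurrence p_i = a_i*p_{i-1} + p_{i-2}, q_i = a_i*q_{i-1} + q_{i-2} with p_{-2}=0, p_{-1}=1, q_{-2}=1, q_{-1}=0:
  i=0: a_0=2, p_0 = 2*1 + 0 = 2, q_0 = 2*0 + 1 = 1.
  i=1: a_1=4, p_1 = 4*2 + 1 = 9, q_1 = 4*1 + 0 = 4.
  i=2: a_2=5, p_2 = 5*9 + 2 = 47, q_2 = 5*4 + 1 = 21.
  i=3: a_3=4, p_3 = 4*47 + 9 = 197, q_3 = 4*21 + 4 = 88.

2/1, 9/4, 47/21, 197/88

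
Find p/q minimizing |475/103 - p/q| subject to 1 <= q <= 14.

Expand x = 475/103 as a continued fraction with the Euclidean algorithm:
  475 = 4*103 + 63, so a_0 = 4.
  103 = 1*63 + 40, so a_1 = 1.
  63 = 1*40 + 23, so a_2 = 1.
  40 = 1*23 + 17, so a_3 = 1.
  23 = 1*17 + 6, so a_4 = 1.
  17 = 2*6 + 5, so a_5 = 2.
  6 = 1*5 + 1, so a_6 = 1.
  5 = 5*1 + 0, so a_7 = 5.
so x = [4; 1, 1, 1, 1, 2, 1, 5].
Convergents (p_i = a_i*p_{i-1} + p_{i-2}, q_i = a_i*q_{i-1} + q_{i-2} with p_{-2}=0, p_{-1}=1, q_{-2}=1, q_{-1}=0), until the denominator exceeds 14:
  i=0: a_0=4, p_0 = 4*1 + 0 = 4, q_0 = 4*0 + 1 = 1.
  i=1: a_1=1, p_1 = 1*4 + 1 = 5, q_1 = 1*1 + 0 = 1.
  i=2: a_2=1, p_2 = 1*5 + 4 = 9, q_2 = 1*1 + 1 = 2.
  i=3: a_3=1, p_3 = 1*9 + 5 = 14, q_3 = 1*2 + 1 = 3.
  i=4: a_4=1, p_4 = 1*14 + 9 = 23, q_4 = 1*3 + 2 = 5.
  i=5: a_5=2, p_5 = 2*23 + 14 = 60, q_5 = 2*5 + 3 = 13.
  i=6: a_6=1, p_6 = 1*60 + 23 = 83, q_6 = 1*13 + 5 = 18.
q_6 = 18 > 14, so the last convergent with denominator <= 14 is p_5/q_5 = 60/13.
The closest fraction with denominator <= 14 is either p_5/q_5 or the intermediate fraction (k*p_5 + p_4)/(k*q_5 + q_4) with the largest k >= 1 whose denominator stays <= 14; these approach x as k grows, and every other convergent or intermediate fraction in range is farther away.
Largest k: floor((14 - q_4)/q_5) = floor((14 - 5)/13) = 0.
Since k = 0, no intermediate fraction beyond p_5/q_5 has denominator <= 14, so the convergent 60/13 is the closest (its error is |475*13 - 60*103|/(103*13) = 5/1339).

60/13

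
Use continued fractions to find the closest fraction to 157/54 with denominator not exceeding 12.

Expand x = 157/54 as a continued fraction with the Euclidean algorithm:
  157 = 2*54 + 49, so a_0 = 2.
  54 = 1*49 + 5, so a_1 = 1.
  49 = 9*5 + 4, so a_2 = 9.
  5 = 1*4 + 1, so a_3 = 1.
  4 = 4*1 + 0, so a_4 = 4.
so x = [2; 1, 9, 1, 4].
Convergents (p_i = a_i*p_{i-1} + p_{i-2}, q_i = a_i*q_{i-1} + q_{i-2} with p_{-2}=0, p_{-1}=1, q_{-2}=1, q_{-1}=0), until the denominator exceeds 12:
  i=0: a_0=2, p_0 = 2*1 + 0 = 2, q_0 = 2*0 + 1 = 1.
  i=1: a_1=1, p_1 = 1*2 + 1 = 3, q_1 = 1*1 + 0 = 1.
  i=2: a_2=9, p_2 = 9*3 + 2 = 29, q_2 = 9*1 + 1 = 10.
  i=3: a_3=1, p_3 = 1*29 + 3 = 32, q_3 = 1*10 + 1 = 11.
  i=4: a_4=4, p_4 = 4*32 + 29 = 157, q_4 = 4*11 + 10 = 54.
q_4 = 54 > 12, so the last convergent with denominator <= 12 is p_3/q_3 = 32/11.
The closest fraction with denominator <= 12 is either p_3/q_3 or the intermediate fraction (k*p_3 + p_2)/(k*q_3 + q_2) with the largest k >= 1 whose denominator stays <= 12; these approach x as k grows, and every other convergent or intermediate fraction in range is farther away.
Largest k: floor((12 - q_2)/q_3) = floor((12 - 10)/11) = 0.
Since k = 0, no intermediate fraction beyond p_3/q_3 has denominator <= 12, so the convergent 32/11 is the closest (its error is |157*11 - 32*54|/(54*11) = 1/594).

32/11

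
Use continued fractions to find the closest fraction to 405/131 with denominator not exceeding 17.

34/11

Expand x = 405/131 as a continued fraction with the Euclidean algorithm:
  405 = 3*131 + 12, so a_0 = 3.
  131 = 10*12 + 11, so a_1 = 10.
  12 = 1*11 + 1, so a_2 = 1.
  11 = 11*1 + 0, so a_3 = 11.
so x = [3; 10, 1, 11].
Convergents (p_i = a_i*p_{i-1} + p_{i-2}, q_i = a_i*q_{i-1} + q_{i-2} with p_{-2}=0, p_{-1}=1, q_{-2}=1, q_{-1}=0), until the denominator exceeds 17:
  i=0: a_0=3, p_0 = 3*1 + 0 = 3, q_0 = 3*0 + 1 = 1.
  i=1: a_1=10, p_1 = 10*3 + 1 = 31, q_1 = 10*1 + 0 = 10.
  i=2: a_2=1, p_2 = 1*31 + 3 = 34, q_2 = 1*10 + 1 = 11.
  i=3: a_3=11, p_3 = 11*34 + 31 = 405, q_3 = 11*11 + 10 = 131.
q_3 = 131 > 17, so the last convergent with denominator <= 17 is p_2/q_2 = 34/11.
The closest fraction with denominator <= 17 is either p_2/q_2 or the intermediate fraction (k*p_2 + p_1)/(k*q_2 + q_1) with the largest k >= 1 whose denominator stays <= 17; these approach x as k grows, and every other convergent or intermediate fraction in range is farther away.
Largest k: floor((17 - q_1)/q_2) = floor((17 - 10)/11) = 0.
Since k = 0, no intermediate fraction beyond p_2/q_2 has denominator <= 17, so the convergent 34/11 is the closest (its error is |405*11 - 34*131|/(131*11) = 1/1441).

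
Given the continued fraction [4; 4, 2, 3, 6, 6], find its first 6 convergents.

4/1, 17/4, 38/9, 131/31, 824/195, 5075/1201

Using the convergent recurrence p_i = a_i*p_{i-1} + p_{i-2}, q_i = a_i*q_{i-1} + q_{i-2} with p_{-2}=0, p_{-1}=1, q_{-2}=1, q_{-1}=0:
  i=0: a_0=4, p_0 = 4*1 + 0 = 4, q_0 = 4*0 + 1 = 1.
  i=1: a_1=4, p_1 = 4*4 + 1 = 17, q_1 = 4*1 + 0 = 4.
  i=2: a_2=2, p_2 = 2*17 + 4 = 38, q_2 = 2*4 + 1 = 9.
  i=3: a_3=3, p_3 = 3*38 + 17 = 131, q_3 = 3*9 + 4 = 31.
  i=4: a_4=6, p_4 = 6*131 + 38 = 824, q_4 = 6*31 + 9 = 195.
  i=5: a_5=6, p_5 = 6*824 + 131 = 5075, q_5 = 6*195 + 31 = 1201.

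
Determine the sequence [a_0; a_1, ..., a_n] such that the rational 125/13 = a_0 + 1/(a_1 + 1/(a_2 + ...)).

Run the Euclidean algorithm on 125 and 13; the successive quotients are the partial quotients a_0, a_1, ... (each step inverts the fractional part left over by the previous one):
  125 = 9*13 + 8, so a_0 = 9.
  13 = 1*8 + 5, so a_1 = 1.
  8 = 1*5 + 3, so a_2 = 1.
  5 = 1*3 + 2, so a_3 = 1.
  3 = 1*2 + 1, so a_4 = 1.
  2 = 2*1 + 0, so a_5 = 2.
The remainder reaches 0 after 6 divisions, so the expansion has 6 partial quotients, read off in order.

[9; 1, 1, 1, 1, 2]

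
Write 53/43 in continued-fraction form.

[1; 4, 3, 3]

Run the Euclidean algorithm on 53 and 43; the successive quotients are the partial quotients a_0, a_1, ... (each step inverts the fractional part left over by the previous one):
  53 = 1*43 + 10, so a_0 = 1.
  43 = 4*10 + 3, so a_1 = 4.
  10 = 3*3 + 1, so a_2 = 3.
  3 = 3*1 + 0, so a_3 = 3.
The remainder reaches 0 after 4 divisions, so the expansion has 4 partial quotients, read off in order.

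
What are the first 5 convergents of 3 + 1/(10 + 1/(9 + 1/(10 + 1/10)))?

Using the convergent recurrence p_i = a_i*p_{i-1} + p_{i-2}, q_i = a_i*q_{i-1} + q_{i-2} with p_{-2}=0, p_{-1}=1, q_{-2}=1, q_{-1}=0:
  i=0: a_0=3, p_0 = 3*1 + 0 = 3, q_0 = 3*0 + 1 = 1.
  i=1: a_1=10, p_1 = 10*3 + 1 = 31, q_1 = 10*1 + 0 = 10.
  i=2: a_2=9, p_2 = 9*31 + 3 = 282, q_2 = 9*10 + 1 = 91.
  i=3: a_3=10, p_3 = 10*282 + 31 = 2851, q_3 = 10*91 + 10 = 920.
  i=4: a_4=10, p_4 = 10*2851 + 282 = 28792, q_4 = 10*920 + 91 = 9291.

3/1, 31/10, 282/91, 2851/920, 28792/9291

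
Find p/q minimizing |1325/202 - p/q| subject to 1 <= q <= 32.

164/25

Expand x = 1325/202 as a continued fraction with the Euclidean algorithm:
  1325 = 6*202 + 113, so a_0 = 6.
  202 = 1*113 + 89, so a_1 = 1.
  113 = 1*89 + 24, so a_2 = 1.
  89 = 3*24 + 17, so a_3 = 3.
  24 = 1*17 + 7, so a_4 = 1.
  17 = 2*7 + 3, so a_5 = 2.
  7 = 2*3 + 1, so a_6 = 2.
  3 = 3*1 + 0, so a_7 = 3.
so x = [6; 1, 1, 3, 1, 2, 2, 3].
Convergents (p_i = a_i*p_{i-1} + p_{i-2}, q_i = a_i*q_{i-1} + q_{i-2} with p_{-2}=0, p_{-1}=1, q_{-2}=1, q_{-1}=0), until the denominator exceeds 32:
  i=0: a_0=6, p_0 = 6*1 + 0 = 6, q_0 = 6*0 + 1 = 1.
  i=1: a_1=1, p_1 = 1*6 + 1 = 7, q_1 = 1*1 + 0 = 1.
  i=2: a_2=1, p_2 = 1*7 + 6 = 13, q_2 = 1*1 + 1 = 2.
  i=3: a_3=3, p_3 = 3*13 + 7 = 46, q_3 = 3*2 + 1 = 7.
  i=4: a_4=1, p_4 = 1*46 + 13 = 59, q_4 = 1*7 + 2 = 9.
  i=5: a_5=2, p_5 = 2*59 + 46 = 164, q_5 = 2*9 + 7 = 25.
  i=6: a_6=2, p_6 = 2*164 + 59 = 387, q_6 = 2*25 + 9 = 59.
q_6 = 59 > 32, so the last convergent with denominator <= 32 is p_5/q_5 = 164/25.
The closest fraction with denominator <= 32 is either p_5/q_5 or the intermediate fraction (k*p_5 + p_4)/(k*q_5 + q_4) with the largest k >= 1 whose denominator stays <= 32; these approach x as k grows, and every other convergent or intermediate fraction in range is farther away.
Largest k: floor((32 - q_4)/q_5) = floor((32 - 9)/25) = 0.
Since k = 0, no intermediate fraction beyond p_5/q_5 has denominator <= 32, so the convergent 164/25 is the closest (its error is |1325*25 - 164*202|/(202*25) = 3/5050).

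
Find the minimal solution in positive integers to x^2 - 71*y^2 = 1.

First expand sqrt(71) as a continued fraction. With x_i = (sqrt(71) + m_i)/d_i and (m_0, d_0) = (0, 1): a_0 = floor(sqrt(71)) = 8, since 8^2 = 64 <= 71 < 81 = 9^2.
Iterate m_{i+1} = d_i*a_i - m_i, d_{i+1} = (71 - m_{i+1}^2)/d_i, a_{i+1} = floor((a_0 + m_{i+1})/d_{i+1}):
  m_1 = 1*8 - 0 = 8, d_1 = (71 - 8^2)/1 = 7/1 = 7, a_1 = floor((8 + 8)/7) = 2.
  m_2 = 7*2 - 8 = 6, d_2 = (71 - 6^2)/7 = 35/7 = 5, a_2 = floor((8 + 6)/5) = 2.
  m_3 = 5*2 - 6 = 4, d_3 = (71 - 4^2)/5 = 55/5 = 11, a_3 = floor((8 + 4)/11) = 1.
  m_4 = 11*1 - 4 = 7, d_4 = (71 - 7^2)/11 = 22/11 = 2, a_4 = floor((8 + 7)/2) = 7.
  m_5 = 2*7 - 7 = 7, d_5 = (71 - 7^2)/2 = 22/2 = 11, a_5 = floor((8 + 7)/11) = 1.
  m_6 = 11*1 - 7 = 4, d_6 = (71 - 4^2)/11 = 55/11 = 5, a_6 = floor((8 + 4)/5) = 2.
  m_7 = 5*2 - 4 = 6, d_7 = (71 - 6^2)/5 = 35/5 = 7, a_7 = floor((8 + 6)/7) = 2.
  m_8 = 7*2 - 6 = 8, d_8 = (71 - 8^2)/7 = 7/7 = 1, a_8 = floor((8 + 8)/1) = 16.
  m_9 = 1*16 - 8 = 8, d_9 = (71 - 8^2)/1 = 7/1 = 7: (m_9, d_9) = (m_1, d_1) = (8, 7), so from here the quotients repeat a_1, ..., a_8; the period length is 8.
So sqrt(71) = [8; (2, 2, 1, 7, 1, 2, 2, 16)] with period length k = 8.
k is even, so the fundamental solution of x^2 - 71y^2 = 1 is (p_{k-1}, q_{k-1}) = (p_7, q_7); compute convergents through index 7.
Convergents (p_i = a_i*p_{i-1} + p_{i-2}, q_i = a_i*q_{i-1} + q_{i-2} with p_{-2}=0, p_{-1}=1, q_{-2}=1, q_{-1}=0):
  i=0: a_0=8, p_0 = 8*1 + 0 = 8, q_0 = 8*0 + 1 = 1.
  i=1: a_1=2, p_1 = 2*8 + 1 = 17, q_1 = 2*1 + 0 = 2.
  i=2: a_2=2, p_2 = 2*17 + 8 = 42, q_2 = 2*2 + 1 = 5.
  i=3: a_3=1, p_3 = 1*42 + 17 = 59, q_3 = 1*5 + 2 = 7.
  i=4: a_4=7, p_4 = 7*59 + 42 = 455, q_4 = 7*7 + 5 = 54.
  i=5: a_5=1, p_5 = 1*455 + 59 = 514, q_5 = 1*54 + 7 = 61.
  i=6: a_6=2, p_6 = 2*514 + 455 = 1483, q_6 = 2*61 + 54 = 176.
  i=7: a_7=2, p_7 = 2*1483 + 514 = 3480, q_7 = 2*176 + 61 = 413.
Check: 3480^2 - 71*413^2 = 12110400 - 12110399 = 1, so (x, y) = (3480, 413) solves the equation, and by the theorem it is the least positive solution.

(x, y) = (3480, 413)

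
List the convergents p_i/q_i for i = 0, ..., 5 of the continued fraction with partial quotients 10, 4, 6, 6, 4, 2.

10/1, 41/4, 256/25, 1577/154, 6564/641, 14705/1436

Using the convergent recurrence p_i = a_i*p_{i-1} + p_{i-2}, q_i = a_i*q_{i-1} + q_{i-2} with p_{-2}=0, p_{-1}=1, q_{-2}=1, q_{-1}=0:
  i=0: a_0=10, p_0 = 10*1 + 0 = 10, q_0 = 10*0 + 1 = 1.
  i=1: a_1=4, p_1 = 4*10 + 1 = 41, q_1 = 4*1 + 0 = 4.
  i=2: a_2=6, p_2 = 6*41 + 10 = 256, q_2 = 6*4 + 1 = 25.
  i=3: a_3=6, p_3 = 6*256 + 41 = 1577, q_3 = 6*25 + 4 = 154.
  i=4: a_4=4, p_4 = 4*1577 + 256 = 6564, q_4 = 4*154 + 25 = 641.
  i=5: a_5=2, p_5 = 2*6564 + 1577 = 14705, q_5 = 2*641 + 154 = 1436.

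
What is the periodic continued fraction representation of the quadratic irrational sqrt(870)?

Write x_i = (sqrt(870) + m_i)/d_i with (m_0, d_0) = (0, 1). a_0 = floor(sqrt(870)) = 29, since 29^2 = 841 <= 870 < 900 = 30^2.
Iterate m_{i+1} = d_i*a_i - m_i, d_{i+1} = (870 - m_{i+1}^2)/d_i, a_{i+1} = floor((a_0 + m_{i+1})/d_{i+1}):
  m_1 = 1*29 - 0 = 29, d_1 = (870 - 29^2)/1 = 29/1 = 29, a_1 = floor((29 + 29)/29) = 2.
  m_2 = 29*2 - 29 = 29, d_2 = (870 - 29^2)/29 = 29/29 = 1, a_2 = floor((29 + 29)/1) = 58.
  m_3 = 1*58 - 29 = 29, d_3 = (870 - 29^2)/1 = 29/1 = 29: (m_3, d_3) = (m_1, d_1) = (29, 29), so from here the quotients repeat a_1, a_2; the period length is 2.
Hence the expansion of sqrt(870) is a_0 = 29 followed by the repeating block 2, 58 (period 2).

[29; (2, 58)]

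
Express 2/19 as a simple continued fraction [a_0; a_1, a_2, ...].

[0; 9, 2]

Run the Euclidean algorithm on 2 and 19; the successive quotients are the partial quotients a_0, a_1, ... (each step inverts the fractional part left over by the previous one):
  2 = 0*19 + 2, so a_0 = 0.
  19 = 9*2 + 1, so a_1 = 9.
  2 = 2*1 + 0, so a_2 = 2.
The remainder reaches 0 after 3 divisions, so the expansion has 3 partial quotients, read off in order.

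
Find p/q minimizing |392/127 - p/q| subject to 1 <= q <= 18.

37/12

Expand x = 392/127 as a continued fraction with the Euclidean algorithm:
  392 = 3*127 + 11, so a_0 = 3.
  127 = 11*11 + 6, so a_1 = 11.
  11 = 1*6 + 5, so a_2 = 1.
  6 = 1*5 + 1, so a_3 = 1.
  5 = 5*1 + 0, so a_4 = 5.
so x = [3; 11, 1, 1, 5].
Convergents (p_i = a_i*p_{i-1} + p_{i-2}, q_i = a_i*q_{i-1} + q_{i-2} with p_{-2}=0, p_{-1}=1, q_{-2}=1, q_{-1}=0), until the denominator exceeds 18:
  i=0: a_0=3, p_0 = 3*1 + 0 = 3, q_0 = 3*0 + 1 = 1.
  i=1: a_1=11, p_1 = 11*3 + 1 = 34, q_1 = 11*1 + 0 = 11.
  i=2: a_2=1, p_2 = 1*34 + 3 = 37, q_2 = 1*11 + 1 = 12.
  i=3: a_3=1, p_3 = 1*37 + 34 = 71, q_3 = 1*12 + 11 = 23.
q_3 = 23 > 18, so the last convergent with denominator <= 18 is p_2/q_2 = 37/12.
The closest fraction with denominator <= 18 is either p_2/q_2 or the intermediate fraction (k*p_2 + p_1)/(k*q_2 + q_1) with the largest k >= 1 whose denominator stays <= 18; these approach x as k grows, and every other convergent or intermediate fraction in range is farther away.
Largest k: floor((18 - q_1)/q_2) = floor((18 - 11)/12) = 0.
Since k = 0, no intermediate fraction beyond p_2/q_2 has denominator <= 18, so the convergent 37/12 is the closest (its error is |392*12 - 37*127|/(127*12) = 5/1524).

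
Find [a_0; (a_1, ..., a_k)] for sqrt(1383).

[37; (5, 3, 2, 1, 11, 1, 2, 3, 5, 74)]

Write x_i = (sqrt(1383) + m_i)/d_i with (m_0, d_0) = (0, 1). a_0 = floor(sqrt(1383)) = 37, since 37^2 = 1369 <= 1383 < 1444 = 38^2.
Iterate m_{i+1} = d_i*a_i - m_i, d_{i+1} = (1383 - m_{i+1}^2)/d_i, a_{i+1} = floor((a_0 + m_{i+1})/d_{i+1}):
  m_1 = 1*37 - 0 = 37, d_1 = (1383 - 37^2)/1 = 14/1 = 14, a_1 = floor((37 + 37)/14) = 5.
  m_2 = 14*5 - 37 = 33, d_2 = (1383 - 33^2)/14 = 294/14 = 21, a_2 = floor((37 + 33)/21) = 3.
  m_3 = 21*3 - 33 = 30, d_3 = (1383 - 30^2)/21 = 483/21 = 23, a_3 = floor((37 + 30)/23) = 2.
  m_4 = 23*2 - 30 = 16, d_4 = (1383 - 16^2)/23 = 1127/23 = 49, a_4 = floor((37 + 16)/49) = 1.
  m_5 = 49*1 - 16 = 33, d_5 = (1383 - 33^2)/49 = 294/49 = 6, a_5 = floor((37 + 33)/6) = 11.
  m_6 = 6*11 - 33 = 33, d_6 = (1383 - 33^2)/6 = 294/6 = 49, a_6 = floor((37 + 33)/49) = 1.
  m_7 = 49*1 - 33 = 16, d_7 = (1383 - 16^2)/49 = 1127/49 = 23, a_7 = floor((37 + 16)/23) = 2.
  m_8 = 23*2 - 16 = 30, d_8 = (1383 - 30^2)/23 = 483/23 = 21, a_8 = floor((37 + 30)/21) = 3.
  m_9 = 21*3 - 30 = 33, d_9 = (1383 - 33^2)/21 = 294/21 = 14, a_9 = floor((37 + 33)/14) = 5.
  m_10 = 14*5 - 33 = 37, d_10 = (1383 - 37^2)/14 = 14/14 = 1, a_10 = floor((37 + 37)/1) = 74.
  m_11 = 1*74 - 37 = 37, d_11 = (1383 - 37^2)/1 = 14/1 = 14: (m_11, d_11) = (m_1, d_1) = (37, 14), so from here the quotients repeat a_1, ..., a_10; the period length is 10.
Hence the expansion of sqrt(1383) is a_0 = 37 followed by the repeating block 5, 3, 2, 1, 11, 1, 2, 3, 5, 74 (period 10).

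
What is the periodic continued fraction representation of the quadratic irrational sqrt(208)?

[14; (2, 2, 1, 2, 2, 28)]

Write x_i = (sqrt(208) + m_i)/d_i with (m_0, d_0) = (0, 1). a_0 = floor(sqrt(208)) = 14, since 14^2 = 196 <= 208 < 225 = 15^2.
Iterate m_{i+1} = d_i*a_i - m_i, d_{i+1} = (208 - m_{i+1}^2)/d_i, a_{i+1} = floor((a_0 + m_{i+1})/d_{i+1}):
  m_1 = 1*14 - 0 = 14, d_1 = (208 - 14^2)/1 = 12/1 = 12, a_1 = floor((14 + 14)/12) = 2.
  m_2 = 12*2 - 14 = 10, d_2 = (208 - 10^2)/12 = 108/12 = 9, a_2 = floor((14 + 10)/9) = 2.
  m_3 = 9*2 - 10 = 8, d_3 = (208 - 8^2)/9 = 144/9 = 16, a_3 = floor((14 + 8)/16) = 1.
  m_4 = 16*1 - 8 = 8, d_4 = (208 - 8^2)/16 = 144/16 = 9, a_4 = floor((14 + 8)/9) = 2.
  m_5 = 9*2 - 8 = 10, d_5 = (208 - 10^2)/9 = 108/9 = 12, a_5 = floor((14 + 10)/12) = 2.
  m_6 = 12*2 - 10 = 14, d_6 = (208 - 14^2)/12 = 12/12 = 1, a_6 = floor((14 + 14)/1) = 28.
  m_7 = 1*28 - 14 = 14, d_7 = (208 - 14^2)/1 = 12/1 = 12: (m_7, d_7) = (m_1, d_1) = (14, 12), so from here the quotients repeat a_1, ..., a_6; the period length is 6.
Hence the expansion of sqrt(208) is a_0 = 14 followed by the repeating block 2, 2, 1, 2, 2, 28 (period 6).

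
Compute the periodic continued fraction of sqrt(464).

[21; (1, 1, 5, 1, 1, 1, 5, 1, 1, 42)]

Write x_i = (sqrt(464) + m_i)/d_i with (m_0, d_0) = (0, 1). a_0 = floor(sqrt(464)) = 21, since 21^2 = 441 <= 464 < 484 = 22^2.
Iterate m_{i+1} = d_i*a_i - m_i, d_{i+1} = (464 - m_{i+1}^2)/d_i, a_{i+1} = floor((a_0 + m_{i+1})/d_{i+1}):
  m_1 = 1*21 - 0 = 21, d_1 = (464 - 21^2)/1 = 23/1 = 23, a_1 = floor((21 + 21)/23) = 1.
  m_2 = 23*1 - 21 = 2, d_2 = (464 - 2^2)/23 = 460/23 = 20, a_2 = floor((21 + 2)/20) = 1.
  m_3 = 20*1 - 2 = 18, d_3 = (464 - 18^2)/20 = 140/20 = 7, a_3 = floor((21 + 18)/7) = 5.
  m_4 = 7*5 - 18 = 17, d_4 = (464 - 17^2)/7 = 175/7 = 25, a_4 = floor((21 + 17)/25) = 1.
  m_5 = 25*1 - 17 = 8, d_5 = (464 - 8^2)/25 = 400/25 = 16, a_5 = floor((21 + 8)/16) = 1.
  m_6 = 16*1 - 8 = 8, d_6 = (464 - 8^2)/16 = 400/16 = 25, a_6 = floor((21 + 8)/25) = 1.
  m_7 = 25*1 - 8 = 17, d_7 = (464 - 17^2)/25 = 175/25 = 7, a_7 = floor((21 + 17)/7) = 5.
  m_8 = 7*5 - 17 = 18, d_8 = (464 - 18^2)/7 = 140/7 = 20, a_8 = floor((21 + 18)/20) = 1.
  m_9 = 20*1 - 18 = 2, d_9 = (464 - 2^2)/20 = 460/20 = 23, a_9 = floor((21 + 2)/23) = 1.
  m_10 = 23*1 - 2 = 21, d_10 = (464 - 21^2)/23 = 23/23 = 1, a_10 = floor((21 + 21)/1) = 42.
  m_11 = 1*42 - 21 = 21, d_11 = (464 - 21^2)/1 = 23/1 = 23: (m_11, d_11) = (m_1, d_1) = (21, 23), so from here the quotients repeat a_1, ..., a_10; the period length is 10.
Hence the expansion of sqrt(464) is a_0 = 21 followed by the repeating block 1, 1, 5, 1, 1, 1, 5, 1, 1, 42 (period 10).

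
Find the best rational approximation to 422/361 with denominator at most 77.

83/71

Expand x = 422/361 as a continued fraction with the Euclidean algorithm:
  422 = 1*361 + 61, so a_0 = 1.
  361 = 5*61 + 56, so a_1 = 5.
  61 = 1*56 + 5, so a_2 = 1.
  56 = 11*5 + 1, so a_3 = 11.
  5 = 5*1 + 0, so a_4 = 5.
so x = [1; 5, 1, 11, 5].
Convergents (p_i = a_i*p_{i-1} + p_{i-2}, q_i = a_i*q_{i-1} + q_{i-2} with p_{-2}=0, p_{-1}=1, q_{-2}=1, q_{-1}=0), until the denominator exceeds 77:
  i=0: a_0=1, p_0 = 1*1 + 0 = 1, q_0 = 1*0 + 1 = 1.
  i=1: a_1=5, p_1 = 5*1 + 1 = 6, q_1 = 5*1 + 0 = 5.
  i=2: a_2=1, p_2 = 1*6 + 1 = 7, q_2 = 1*5 + 1 = 6.
  i=3: a_3=11, p_3 = 11*7 + 6 = 83, q_3 = 11*6 + 5 = 71.
  i=4: a_4=5, p_4 = 5*83 + 7 = 422, q_4 = 5*71 + 6 = 361.
q_4 = 361 > 77, so the last convergent with denominator <= 77 is p_3/q_3 = 83/71.
The closest fraction with denominator <= 77 is either p_3/q_3 or the intermediate fraction (k*p_3 + p_2)/(k*q_3 + q_2) with the largest k >= 1 whose denominator stays <= 77; these approach x as k grows, and every other convergent or intermediate fraction in range is farther away.
Largest k: floor((77 - q_2)/q_3) = floor((77 - 6)/71) = 1.
That gives (1*83 + 7)/(1*71 + 6) = 90/77.
Compare the errors: |x - 83/71| = |422*71 - 83*361|/(361*71) = 1/25631, and |x - 90/77| = |422*77 - 90*361|/(361*77) = 4/27797.
Cross-multiplying, 1*27797 = 27797 < 102524 = 4*25631, so 1/25631 is smaller: the convergent 83/71 is closer to x than 90/77.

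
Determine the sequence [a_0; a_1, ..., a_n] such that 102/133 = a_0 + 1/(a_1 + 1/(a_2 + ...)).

[0; 1, 3, 3, 2, 4]

Run the Euclidean algorithm on 102 and 133; the successive quotients are the partial quotients a_0, a_1, ... (each step inverts the fractional part left over by the previous one):
  102 = 0*133 + 102, so a_0 = 0.
  133 = 1*102 + 31, so a_1 = 1.
  102 = 3*31 + 9, so a_2 = 3.
  31 = 3*9 + 4, so a_3 = 3.
  9 = 2*4 + 1, so a_4 = 2.
  4 = 4*1 + 0, so a_5 = 4.
The remainder reaches 0 after 6 divisions, so the expansion has 6 partial quotients, read off in order.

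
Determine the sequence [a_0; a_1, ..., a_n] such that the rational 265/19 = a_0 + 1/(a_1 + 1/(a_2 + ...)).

[13; 1, 18]

Run the Euclidean algorithm on 265 and 19; the successive quotients are the partial quotients a_0, a_1, ... (each step inverts the fractional part left over by the previous one):
  265 = 13*19 + 18, so a_0 = 13.
  19 = 1*18 + 1, so a_1 = 1.
  18 = 18*1 + 0, so a_2 = 18.
The remainder reaches 0 after 3 divisions, so the expansion has 3 partial quotients, read off in order.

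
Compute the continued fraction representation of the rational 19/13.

[1; 2, 6]

Run the Euclidean algorithm on 19 and 13; the successive quotients are the partial quotients a_0, a_1, ... (each step inverts the fractional part left over by the previous one):
  19 = 1*13 + 6, so a_0 = 1.
  13 = 2*6 + 1, so a_1 = 2.
  6 = 6*1 + 0, so a_2 = 6.
The remainder reaches 0 after 3 divisions, so the expansion has 3 partial quotients, read off in order.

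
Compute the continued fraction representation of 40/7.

[5; 1, 2, 2]

Run the Euclidean algorithm on 40 and 7; the successive quotients are the partial quotients a_0, a_1, ... (each step inverts the fractional part left over by the previous one):
  40 = 5*7 + 5, so a_0 = 5.
  7 = 1*5 + 2, so a_1 = 1.
  5 = 2*2 + 1, so a_2 = 2.
  2 = 2*1 + 0, so a_3 = 2.
The remainder reaches 0 after 4 divisions, so the expansion has 4 partial quotients, read off in order.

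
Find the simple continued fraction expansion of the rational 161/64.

Run the Euclidean algorithm on 161 and 64; the successive quotients are the partial quotients a_0, a_1, ... (each step inverts the fractional part left over by the previous one):
  161 = 2*64 + 33, so a_0 = 2.
  64 = 1*33 + 31, so a_1 = 1.
  33 = 1*31 + 2, so a_2 = 1.
  31 = 15*2 + 1, so a_3 = 15.
  2 = 2*1 + 0, so a_4 = 2.
The remainder reaches 0 after 5 divisions, so the expansion has 5 partial quotients, read off in order.

[2; 1, 1, 15, 2]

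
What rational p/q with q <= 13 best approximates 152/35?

13/3

Expand x = 152/35 as a continued fraction with the Euclidean algorithm:
  152 = 4*35 + 12, so a_0 = 4.
  35 = 2*12 + 11, so a_1 = 2.
  12 = 1*11 + 1, so a_2 = 1.
  11 = 11*1 + 0, so a_3 = 11.
so x = [4; 2, 1, 11].
Convergents (p_i = a_i*p_{i-1} + p_{i-2}, q_i = a_i*q_{i-1} + q_{i-2} with p_{-2}=0, p_{-1}=1, q_{-2}=1, q_{-1}=0), until the denominator exceeds 13:
  i=0: a_0=4, p_0 = 4*1 + 0 = 4, q_0 = 4*0 + 1 = 1.
  i=1: a_1=2, p_1 = 2*4 + 1 = 9, q_1 = 2*1 + 0 = 2.
  i=2: a_2=1, p_2 = 1*9 + 4 = 13, q_2 = 1*2 + 1 = 3.
  i=3: a_3=11, p_3 = 11*13 + 9 = 152, q_3 = 11*3 + 2 = 35.
q_3 = 35 > 13, so the last convergent with denominator <= 13 is p_2/q_2 = 13/3.
The closest fraction with denominator <= 13 is either p_2/q_2 or the intermediate fraction (k*p_2 + p_1)/(k*q_2 + q_1) with the largest k >= 1 whose denominator stays <= 13; these approach x as k grows, and every other convergent or intermediate fraction in range is farther away.
Largest k: floor((13 - q_1)/q_2) = floor((13 - 2)/3) = 3.
That gives (3*13 + 9)/(3*3 + 2) = 48/11.
Compare the errors: |x - 13/3| = |152*3 - 13*35|/(35*3) = 1/105, and |x - 48/11| = |152*11 - 48*35|/(35*11) = 8/385.
Cross-multiplying, 1*385 = 385 < 840 = 8*105, so 1/105 is smaller: the convergent 13/3 is closer to x than 48/11.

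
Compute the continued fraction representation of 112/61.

Run the Euclidean algorithm on 112 and 61; the successive quotients are the partial quotients a_0, a_1, ... (each step inverts the fractional part left over by the previous one):
  112 = 1*61 + 51, so a_0 = 1.
  61 = 1*51 + 10, so a_1 = 1.
  51 = 5*10 + 1, so a_2 = 5.
  10 = 10*1 + 0, so a_3 = 10.
The remainder reaches 0 after 4 divisions, so the expansion has 4 partial quotients, read off in order.

[1; 1, 5, 10]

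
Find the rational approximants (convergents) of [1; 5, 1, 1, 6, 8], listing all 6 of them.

1/1, 6/5, 7/6, 13/11, 85/72, 693/587

Using the convergent recurrence p_i = a_i*p_{i-1} + p_{i-2}, q_i = a_i*q_{i-1} + q_{i-2} with p_{-2}=0, p_{-1}=1, q_{-2}=1, q_{-1}=0:
  i=0: a_0=1, p_0 = 1*1 + 0 = 1, q_0 = 1*0 + 1 = 1.
  i=1: a_1=5, p_1 = 5*1 + 1 = 6, q_1 = 5*1 + 0 = 5.
  i=2: a_2=1, p_2 = 1*6 + 1 = 7, q_2 = 1*5 + 1 = 6.
  i=3: a_3=1, p_3 = 1*7 + 6 = 13, q_3 = 1*6 + 5 = 11.
  i=4: a_4=6, p_4 = 6*13 + 7 = 85, q_4 = 6*11 + 6 = 72.
  i=5: a_5=8, p_5 = 8*85 + 13 = 693, q_5 = 8*72 + 11 = 587.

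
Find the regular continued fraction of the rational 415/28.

Run the Euclidean algorithm on 415 and 28; the successive quotients are the partial quotients a_0, a_1, ... (each step inverts the fractional part left over by the previous one):
  415 = 14*28 + 23, so a_0 = 14.
  28 = 1*23 + 5, so a_1 = 1.
  23 = 4*5 + 3, so a_2 = 4.
  5 = 1*3 + 2, so a_3 = 1.
  3 = 1*2 + 1, so a_4 = 1.
  2 = 2*1 + 0, so a_5 = 2.
The remainder reaches 0 after 6 divisions, so the expansion has 6 partial quotients, read off in order.

[14; 1, 4, 1, 1, 2]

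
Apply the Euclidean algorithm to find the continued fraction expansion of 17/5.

[3; 2, 2]

Run the Euclidean algorithm on 17 and 5; the successive quotients are the partial quotients a_0, a_1, ... (each step inverts the fractional part left over by the previous one):
  17 = 3*5 + 2, so a_0 = 3.
  5 = 2*2 + 1, so a_1 = 2.
  2 = 2*1 + 0, so a_2 = 2.
The remainder reaches 0 after 3 divisions, so the expansion has 3 partial quotients, read off in order.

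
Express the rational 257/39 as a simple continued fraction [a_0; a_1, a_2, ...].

[6; 1, 1, 2, 3, 2]

Run the Euclidean algorithm on 257 and 39; the successive quotients are the partial quotients a_0, a_1, ... (each step inverts the fractional part left over by the previous one):
  257 = 6*39 + 23, so a_0 = 6.
  39 = 1*23 + 16, so a_1 = 1.
  23 = 1*16 + 7, so a_2 = 1.
  16 = 2*7 + 2, so a_3 = 2.
  7 = 3*2 + 1, so a_4 = 3.
  2 = 2*1 + 0, so a_5 = 2.
The remainder reaches 0 after 6 divisions, so the expansion has 6 partial quotients, read off in order.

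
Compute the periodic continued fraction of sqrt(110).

Write x_i = (sqrt(110) + m_i)/d_i with (m_0, d_0) = (0, 1). a_0 = floor(sqrt(110)) = 10, since 10^2 = 100 <= 110 < 121 = 11^2.
Iterate m_{i+1} = d_i*a_i - m_i, d_{i+1} = (110 - m_{i+1}^2)/d_i, a_{i+1} = floor((a_0 + m_{i+1})/d_{i+1}):
  m_1 = 1*10 - 0 = 10, d_1 = (110 - 10^2)/1 = 10/1 = 10, a_1 = floor((10 + 10)/10) = 2.
  m_2 = 10*2 - 10 = 10, d_2 = (110 - 10^2)/10 = 10/10 = 1, a_2 = floor((10 + 10)/1) = 20.
  m_3 = 1*20 - 10 = 10, d_3 = (110 - 10^2)/1 = 10/1 = 10: (m_3, d_3) = (m_1, d_1) = (10, 10), so from here the quotients repeat a_1, a_2; the period length is 2.
Hence the expansion of sqrt(110) is a_0 = 10 followed by the repeating block 2, 20 (period 2).

[10; (2, 20)]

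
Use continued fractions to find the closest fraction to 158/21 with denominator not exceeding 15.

113/15

Expand x = 158/21 as a continued fraction with the Euclidean algorithm:
  158 = 7*21 + 11, so a_0 = 7.
  21 = 1*11 + 10, so a_1 = 1.
  11 = 1*10 + 1, so a_2 = 1.
  10 = 10*1 + 0, so a_3 = 10.
so x = [7; 1, 1, 10].
Convergents (p_i = a_i*p_{i-1} + p_{i-2}, q_i = a_i*q_{i-1} + q_{i-2} with p_{-2}=0, p_{-1}=1, q_{-2}=1, q_{-1}=0), until the denominator exceeds 15:
  i=0: a_0=7, p_0 = 7*1 + 0 = 7, q_0 = 7*0 + 1 = 1.
  i=1: a_1=1, p_1 = 1*7 + 1 = 8, q_1 = 1*1 + 0 = 1.
  i=2: a_2=1, p_2 = 1*8 + 7 = 15, q_2 = 1*1 + 1 = 2.
  i=3: a_3=10, p_3 = 10*15 + 8 = 158, q_3 = 10*2 + 1 = 21.
q_3 = 21 > 15, so the last convergent with denominator <= 15 is p_2/q_2 = 15/2.
The closest fraction with denominator <= 15 is either p_2/q_2 or the intermediate fraction (k*p_2 + p_1)/(k*q_2 + q_1) with the largest k >= 1 whose denominator stays <= 15; these approach x as k grows, and every other convergent or intermediate fraction in range is farther away.
Largest k: floor((15 - q_1)/q_2) = floor((15 - 1)/2) = 7.
That gives (7*15 + 8)/(7*2 + 1) = 113/15.
Compare the errors: |x - 15/2| = |158*2 - 15*21|/(21*2) = 1/42, and |x - 113/15| = |158*15 - 113*21|/(21*15) = 3/315.
Cross-multiplying, 3*42 = 126 < 315 = 1*315, so 3/315 is smaller: the intermediate fraction 113/15 is closer to x than 15/2.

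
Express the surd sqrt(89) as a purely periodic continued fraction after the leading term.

Write x_i = (sqrt(89) + m_i)/d_i with (m_0, d_0) = (0, 1). a_0 = floor(sqrt(89)) = 9, since 9^2 = 81 <= 89 < 100 = 10^2.
Iterate m_{i+1} = d_i*a_i - m_i, d_{i+1} = (89 - m_{i+1}^2)/d_i, a_{i+1} = floor((a_0 + m_{i+1})/d_{i+1}):
  m_1 = 1*9 - 0 = 9, d_1 = (89 - 9^2)/1 = 8/1 = 8, a_1 = floor((9 + 9)/8) = 2.
  m_2 = 8*2 - 9 = 7, d_2 = (89 - 7^2)/8 = 40/8 = 5, a_2 = floor((9 + 7)/5) = 3.
  m_3 = 5*3 - 7 = 8, d_3 = (89 - 8^2)/5 = 25/5 = 5, a_3 = floor((9 + 8)/5) = 3.
  m_4 = 5*3 - 8 = 7, d_4 = (89 - 7^2)/5 = 40/5 = 8, a_4 = floor((9 + 7)/8) = 2.
  m_5 = 8*2 - 7 = 9, d_5 = (89 - 9^2)/8 = 8/8 = 1, a_5 = floor((9 + 9)/1) = 18.
  m_6 = 1*18 - 9 = 9, d_6 = (89 - 9^2)/1 = 8/1 = 8: (m_6, d_6) = (m_1, d_1) = (9, 8), so from here the quotients repeat a_1, ..., a_5; the period length is 5.
Hence the expansion of sqrt(89) is a_0 = 9 followed by the repeating block 2, 3, 3, 2, 18 (period 5).

[9; (2, 3, 3, 2, 18)]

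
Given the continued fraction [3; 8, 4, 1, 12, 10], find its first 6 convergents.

3/1, 25/8, 103/33, 128/41, 1639/525, 16518/5291

Using the convergent recurrence p_i = a_i*p_{i-1} + p_{i-2}, q_i = a_i*q_{i-1} + q_{i-2} with p_{-2}=0, p_{-1}=1, q_{-2}=1, q_{-1}=0:
  i=0: a_0=3, p_0 = 3*1 + 0 = 3, q_0 = 3*0 + 1 = 1.
  i=1: a_1=8, p_1 = 8*3 + 1 = 25, q_1 = 8*1 + 0 = 8.
  i=2: a_2=4, p_2 = 4*25 + 3 = 103, q_2 = 4*8 + 1 = 33.
  i=3: a_3=1, p_3 = 1*103 + 25 = 128, q_3 = 1*33 + 8 = 41.
  i=4: a_4=12, p_4 = 12*128 + 103 = 1639, q_4 = 12*41 + 33 = 525.
  i=5: a_5=10, p_5 = 10*1639 + 128 = 16518, q_5 = 10*525 + 41 = 5291.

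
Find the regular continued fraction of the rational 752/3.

[250; 1, 2]

Run the Euclidean algorithm on 752 and 3; the successive quotients are the partial quotients a_0, a_1, ... (each step inverts the fractional part left over by the previous one):
  752 = 250*3 + 2, so a_0 = 250.
  3 = 1*2 + 1, so a_1 = 1.
  2 = 2*1 + 0, so a_2 = 2.
The remainder reaches 0 after 3 divisions, so the expansion has 3 partial quotients, read off in order.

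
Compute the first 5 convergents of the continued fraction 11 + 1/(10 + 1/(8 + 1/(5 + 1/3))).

Using the convergent recurrence p_i = a_i*p_{i-1} + p_{i-2}, q_i = a_i*q_{i-1} + q_{i-2} with p_{-2}=0, p_{-1}=1, q_{-2}=1, q_{-1}=0:
  i=0: a_0=11, p_0 = 11*1 + 0 = 11, q_0 = 11*0 + 1 = 1.
  i=1: a_1=10, p_1 = 10*11 + 1 = 111, q_1 = 10*1 + 0 = 10.
  i=2: a_2=8, p_2 = 8*111 + 11 = 899, q_2 = 8*10 + 1 = 81.
  i=3: a_3=5, p_3 = 5*899 + 111 = 4606, q_3 = 5*81 + 10 = 415.
  i=4: a_4=3, p_4 = 3*4606 + 899 = 14717, q_4 = 3*415 + 81 = 1326.

11/1, 111/10, 899/81, 4606/415, 14717/1326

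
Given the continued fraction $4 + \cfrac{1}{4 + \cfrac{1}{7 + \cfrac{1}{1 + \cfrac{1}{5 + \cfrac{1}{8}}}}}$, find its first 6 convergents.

Using the convergent recurrence p_i = a_i*p_{i-1} + p_{i-2}, q_i = a_i*q_{i-1} + q_{i-2} with p_{-2}=0, p_{-1}=1, q_{-2}=1, q_{-1}=0:
  i=0: a_0=4, p_0 = 4*1 + 0 = 4, q_0 = 4*0 + 1 = 1.
  i=1: a_1=4, p_1 = 4*4 + 1 = 17, q_1 = 4*1 + 0 = 4.
  i=2: a_2=7, p_2 = 7*17 + 4 = 123, q_2 = 7*4 + 1 = 29.
  i=3: a_3=1, p_3 = 1*123 + 17 = 140, q_3 = 1*29 + 4 = 33.
  i=4: a_4=5, p_4 = 5*140 + 123 = 823, q_4 = 5*33 + 29 = 194.
  i=5: a_5=8, p_5 = 8*823 + 140 = 6724, q_5 = 8*194 + 33 = 1585.

4/1, 17/4, 123/29, 140/33, 823/194, 6724/1585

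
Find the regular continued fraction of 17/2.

[8; 2]

Run the Euclidean algorithm on 17 and 2; the successive quotients are the partial quotients a_0, a_1, ... (each step inverts the fractional part left over by the previous one):
  17 = 8*2 + 1, so a_0 = 8.
  2 = 2*1 + 0, so a_1 = 2.
The remainder reaches 0 after 2 divisions, so the expansion has 2 partial quotients, read off in order.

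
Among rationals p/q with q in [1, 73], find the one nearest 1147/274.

Expand x = 1147/274 as a continued fraction with the Euclidean algorithm:
  1147 = 4*274 + 51, so a_0 = 4.
  274 = 5*51 + 19, so a_1 = 5.
  51 = 2*19 + 13, so a_2 = 2.
  19 = 1*13 + 6, so a_3 = 1.
  13 = 2*6 + 1, so a_4 = 2.
  6 = 6*1 + 0, so a_5 = 6.
so x = [4; 5, 2, 1, 2, 6].
Convergents (p_i = a_i*p_{i-1} + p_{i-2}, q_i = a_i*q_{i-1} + q_{i-2} with p_{-2}=0, p_{-1}=1, q_{-2}=1, q_{-1}=0), until the denominator exceeds 73:
  i=0: a_0=4, p_0 = 4*1 + 0 = 4, q_0 = 4*0 + 1 = 1.
  i=1: a_1=5, p_1 = 5*4 + 1 = 21, q_1 = 5*1 + 0 = 5.
  i=2: a_2=2, p_2 = 2*21 + 4 = 46, q_2 = 2*5 + 1 = 11.
  i=3: a_3=1, p_3 = 1*46 + 21 = 67, q_3 = 1*11 + 5 = 16.
  i=4: a_4=2, p_4 = 2*67 + 46 = 180, q_4 = 2*16 + 11 = 43.
  i=5: a_5=6, p_5 = 6*180 + 67 = 1147, q_5 = 6*43 + 16 = 274.
q_5 = 274 > 73, so the last convergent with denominator <= 73 is p_4/q_4 = 180/43.
The closest fraction with denominator <= 73 is either p_4/q_4 or the intermediate fraction (k*p_4 + p_3)/(k*q_4 + q_3) with the largest k >= 1 whose denominator stays <= 73; these approach x as k grows, and every other convergent or intermediate fraction in range is farther away.
Largest k: floor((73 - q_3)/q_4) = floor((73 - 16)/43) = 1.
That gives (1*180 + 67)/(1*43 + 16) = 247/59.
Compare the errors: |x - 180/43| = |1147*43 - 180*274|/(274*43) = 1/11782, and |x - 247/59| = |1147*59 - 247*274|/(274*59) = 5/16166.
Cross-multiplying, 1*16166 = 16166 < 58910 = 5*11782, so 1/11782 is smaller: the convergent 180/43 is closer to x than 247/59.

180/43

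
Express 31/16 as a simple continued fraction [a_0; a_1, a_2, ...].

Run the Euclidean algorithm on 31 and 16; the successive quotients are the partial quotients a_0, a_1, ... (each step inverts the fractional part left over by the previous one):
  31 = 1*16 + 15, so a_0 = 1.
  16 = 1*15 + 1, so a_1 = 1.
  15 = 15*1 + 0, so a_2 = 15.
The remainder reaches 0 after 3 divisions, so the expansion has 3 partial quotients, read off in order.

[1; 1, 15]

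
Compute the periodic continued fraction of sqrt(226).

[15; (30)]

Write x_i = (sqrt(226) + m_i)/d_i with (m_0, d_0) = (0, 1). a_0 = floor(sqrt(226)) = 15, since 15^2 = 225 <= 226 < 256 = 16^2.
Iterate m_{i+1} = d_i*a_i - m_i, d_{i+1} = (226 - m_{i+1}^2)/d_i, a_{i+1} = floor((a_0 + m_{i+1})/d_{i+1}):
  m_1 = 1*15 - 0 = 15, d_1 = (226 - 15^2)/1 = 1/1 = 1, a_1 = floor((15 + 15)/1) = 30.
  m_2 = 1*30 - 15 = 15, d_2 = (226 - 15^2)/1 = 1/1 = 1: (m_2, d_2) = (m_1, d_1) = (15, 1), so from here the quotient a_1 repeats; the period length is 1.
Hence the expansion of sqrt(226) is a_0 = 15 followed by the repeating block 30 (period 1).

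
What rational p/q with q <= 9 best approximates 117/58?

Expand x = 117/58 as a continued fraction with the Euclidean algorithm:
  117 = 2*58 + 1, so a_0 = 2.
  58 = 58*1 + 0, so a_1 = 58.
so x = [2; 58].
Convergents (p_i = a_i*p_{i-1} + p_{i-2}, q_i = a_i*q_{i-1} + q_{i-2} with p_{-2}=0, p_{-1}=1, q_{-2}=1, q_{-1}=0), until the denominator exceeds 9:
  i=0: a_0=2, p_0 = 2*1 + 0 = 2, q_0 = 2*0 + 1 = 1.
  i=1: a_1=58, p_1 = 58*2 + 1 = 117, q_1 = 58*1 + 0 = 58.
q_1 = 58 > 9, so the last convergent with denominator <= 9 is p_0/q_0 = 2/1.
The closest fraction with denominator <= 9 is either p_0/q_0 or the intermediate fraction (k*p_0 + p_{-1})/(k*q_0 + q_{-1}) with the largest k >= 1 whose denominator stays <= 9; these approach x as k grows, and every other convergent or intermediate fraction in range is farther away.
Largest k: floor((9 - q_{-1})/q_0) = floor((9 - 0)/1) = 9 (using the seeds p_{-1} = 1, q_{-1} = 0).
That gives (9*2 + 1)/(9*1 + 0) = 19/9.
Compare the errors: |x - 2/1| = |117*1 - 2*58|/(58*1) = 1/58, and |x - 19/9| = |117*9 - 19*58|/(58*9) = 49/522.
Cross-multiplying, 1*522 = 522 < 2842 = 49*58, so 1/58 is smaller: the convergent 2/1 is closer to x than 19/9.

2/1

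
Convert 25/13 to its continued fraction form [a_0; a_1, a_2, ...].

Run the Euclidean algorithm on 25 and 13; the successive quotients are the partial quotients a_0, a_1, ... (each step inverts the fractional part left over by the previous one):
  25 = 1*13 + 12, so a_0 = 1.
  13 = 1*12 + 1, so a_1 = 1.
  12 = 12*1 + 0, so a_2 = 12.
The remainder reaches 0 after 3 divisions, so the expansion has 3 partial quotients, read off in order.

[1; 1, 12]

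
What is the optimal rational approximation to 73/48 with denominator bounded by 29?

38/25

Expand x = 73/48 as a continued fraction with the Euclidean algorithm:
  73 = 1*48 + 25, so a_0 = 1.
  48 = 1*25 + 23, so a_1 = 1.
  25 = 1*23 + 2, so a_2 = 1.
  23 = 11*2 + 1, so a_3 = 11.
  2 = 2*1 + 0, so a_4 = 2.
so x = [1; 1, 1, 11, 2].
Convergents (p_i = a_i*p_{i-1} + p_{i-2}, q_i = a_i*q_{i-1} + q_{i-2} with p_{-2}=0, p_{-1}=1, q_{-2}=1, q_{-1}=0), until the denominator exceeds 29:
  i=0: a_0=1, p_0 = 1*1 + 0 = 1, q_0 = 1*0 + 1 = 1.
  i=1: a_1=1, p_1 = 1*1 + 1 = 2, q_1 = 1*1 + 0 = 1.
  i=2: a_2=1, p_2 = 1*2 + 1 = 3, q_2 = 1*1 + 1 = 2.
  i=3: a_3=11, p_3 = 11*3 + 2 = 35, q_3 = 11*2 + 1 = 23.
  i=4: a_4=2, p_4 = 2*35 + 3 = 73, q_4 = 2*23 + 2 = 48.
q_4 = 48 > 29, so the last convergent with denominator <= 29 is p_3/q_3 = 35/23.
The closest fraction with denominator <= 29 is either p_3/q_3 or the intermediate fraction (k*p_3 + p_2)/(k*q_3 + q_2) with the largest k >= 1 whose denominator stays <= 29; these approach x as k grows, and every other convergent or intermediate fraction in range is farther away.
Largest k: floor((29 - q_2)/q_3) = floor((29 - 2)/23) = 1.
That gives (1*35 + 3)/(1*23 + 2) = 38/25.
Compare the errors: |x - 35/23| = |73*23 - 35*48|/(48*23) = 1/1104, and |x - 38/25| = |73*25 - 38*48|/(48*25) = 1/1200.
Cross-multiplying, 1*1104 = 1104 < 1200 = 1*1200, so 1/1200 is smaller: the intermediate fraction 38/25 is closer to x than 35/23.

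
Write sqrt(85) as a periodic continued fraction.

Write x_i = (sqrt(85) + m_i)/d_i with (m_0, d_0) = (0, 1). a_0 = floor(sqrt(85)) = 9, since 9^2 = 81 <= 85 < 100 = 10^2.
Iterate m_{i+1} = d_i*a_i - m_i, d_{i+1} = (85 - m_{i+1}^2)/d_i, a_{i+1} = floor((a_0 + m_{i+1})/d_{i+1}):
  m_1 = 1*9 - 0 = 9, d_1 = (85 - 9^2)/1 = 4/1 = 4, a_1 = floor((9 + 9)/4) = 4.
  m_2 = 4*4 - 9 = 7, d_2 = (85 - 7^2)/4 = 36/4 = 9, a_2 = floor((9 + 7)/9) = 1.
  m_3 = 9*1 - 7 = 2, d_3 = (85 - 2^2)/9 = 81/9 = 9, a_3 = floor((9 + 2)/9) = 1.
  m_4 = 9*1 - 2 = 7, d_4 = (85 - 7^2)/9 = 36/9 = 4, a_4 = floor((9 + 7)/4) = 4.
  m_5 = 4*4 - 7 = 9, d_5 = (85 - 9^2)/4 = 4/4 = 1, a_5 = floor((9 + 9)/1) = 18.
  m_6 = 1*18 - 9 = 9, d_6 = (85 - 9^2)/1 = 4/1 = 4: (m_6, d_6) = (m_1, d_1) = (9, 4), so from here the quotients repeat a_1, ..., a_5; the period length is 5.
Hence the expansion of sqrt(85) is a_0 = 9 followed by the repeating block 4, 1, 1, 4, 18 (period 5).

[9; (4, 1, 1, 4, 18)]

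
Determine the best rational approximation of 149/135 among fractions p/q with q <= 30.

Expand x = 149/135 as a continued fraction with the Euclidean algorithm:
  149 = 1*135 + 14, so a_0 = 1.
  135 = 9*14 + 9, so a_1 = 9.
  14 = 1*9 + 5, so a_2 = 1.
  9 = 1*5 + 4, so a_3 = 1.
  5 = 1*4 + 1, so a_4 = 1.
  4 = 4*1 + 0, so a_5 = 4.
so x = [1; 9, 1, 1, 1, 4].
Convergents (p_i = a_i*p_{i-1} + p_{i-2}, q_i = a_i*q_{i-1} + q_{i-2} with p_{-2}=0, p_{-1}=1, q_{-2}=1, q_{-1}=0), until the denominator exceeds 30:
  i=0: a_0=1, p_0 = 1*1 + 0 = 1, q_0 = 1*0 + 1 = 1.
  i=1: a_1=9, p_1 = 9*1 + 1 = 10, q_1 = 9*1 + 0 = 9.
  i=2: a_2=1, p_2 = 1*10 + 1 = 11, q_2 = 1*9 + 1 = 10.
  i=3: a_3=1, p_3 = 1*11 + 10 = 21, q_3 = 1*10 + 9 = 19.
  i=4: a_4=1, p_4 = 1*21 + 11 = 32, q_4 = 1*19 + 10 = 29.
  i=5: a_5=4, p_5 = 4*32 + 21 = 149, q_5 = 4*29 + 19 = 135.
q_5 = 135 > 30, so the last convergent with denominator <= 30 is p_4/q_4 = 32/29.
The closest fraction with denominator <= 30 is either p_4/q_4 or the intermediate fraction (k*p_4 + p_3)/(k*q_4 + q_3) with the largest k >= 1 whose denominator stays <= 30; these approach x as k grows, and every other convergent or intermediate fraction in range is farther away.
Largest k: floor((30 - q_3)/q_4) = floor((30 - 19)/29) = 0.
Since k = 0, no intermediate fraction beyond p_4/q_4 has denominator <= 30, so the convergent 32/29 is the closest (its error is |149*29 - 32*135|/(135*29) = 1/3915).

32/29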